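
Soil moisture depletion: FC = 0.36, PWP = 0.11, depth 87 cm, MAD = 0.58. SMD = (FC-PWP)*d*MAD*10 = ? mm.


SMD = (FC - PWP) * d * MAD * 10
SMD = (0.36 - 0.11) * 87 * 0.58 * 10
SMD = 0.2500 * 87 * 0.58 * 10

126.1500 mm


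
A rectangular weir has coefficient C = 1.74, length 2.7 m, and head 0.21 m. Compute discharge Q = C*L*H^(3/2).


Q = C * L * H^(3/2) = 1.74 * 2.7 * 0.21^1.5 = 1.74 * 2.7 * 0.096234

0.4521 m^3/s


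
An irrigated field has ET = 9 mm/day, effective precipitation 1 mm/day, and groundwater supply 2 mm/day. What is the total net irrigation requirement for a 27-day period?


Daily deficit = ET - Pe - GW = 9 - 1 - 2 = 6 mm/day
NIR = 6 * 27 = 162 mm

162.0000 mm


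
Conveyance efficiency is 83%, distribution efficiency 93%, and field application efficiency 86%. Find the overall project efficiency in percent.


Ec = 0.83, Eb = 0.93, Ea = 0.86
E = 0.83 * 0.93 * 0.86 * 100 = 66.3834%

66.3834 %


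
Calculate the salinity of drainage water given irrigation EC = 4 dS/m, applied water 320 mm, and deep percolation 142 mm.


EC_dw = EC_iw * D_iw / D_dw
EC_dw = 4 * 320 / 142
EC_dw = 1280 / 142

9.0141 dS/m


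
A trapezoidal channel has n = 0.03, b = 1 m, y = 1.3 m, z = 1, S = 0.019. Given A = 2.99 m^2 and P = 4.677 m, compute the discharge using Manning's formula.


R = A/P = 2.99/4.677 = 0.639299
Q = (1/0.03) * 2.99 * 0.639299^(2/3) * 0.019^0.5

10.1952 m^3/s


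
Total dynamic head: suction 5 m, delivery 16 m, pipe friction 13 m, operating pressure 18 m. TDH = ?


TDH = Hs + Hd + hf + Hp = 5 + 16 + 13 + 18 = 52

52 m


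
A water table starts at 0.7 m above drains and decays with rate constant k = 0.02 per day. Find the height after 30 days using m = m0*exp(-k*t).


m = m0 * exp(-k*t)
m = 0.7 * exp(-0.02 * 30)
m = 0.7 * exp(-0.6000)

0.3842 m


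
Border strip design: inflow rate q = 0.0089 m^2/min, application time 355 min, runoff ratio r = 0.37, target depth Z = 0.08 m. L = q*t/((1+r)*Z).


L = q*t/((1+r)*Z)
L = 0.0089*355/((1+0.37)*0.08)
L = 3.1595/0.1096

28.8276 m


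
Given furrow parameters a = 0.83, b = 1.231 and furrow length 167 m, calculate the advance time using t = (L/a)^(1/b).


t = (L/a)^(1/b)
t = (167/0.83)^(1/1.231)
t = 201.204819^(1/1.231)

74.3627 min


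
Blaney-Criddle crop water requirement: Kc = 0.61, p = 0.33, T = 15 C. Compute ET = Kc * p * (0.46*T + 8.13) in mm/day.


ET = Kc * p * (0.46*T + 8.13)
ET = 0.61 * 0.33 * (0.46*15 + 8.13)
ET = 0.61 * 0.33 * 15.0300

3.0255 mm/day


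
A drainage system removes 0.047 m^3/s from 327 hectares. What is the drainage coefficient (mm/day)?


DC = Q * 86400 / (A * 10000) * 1000
DC = 0.047 * 86400 / (327 * 10000) * 1000
DC = 4060800.0000 / 3270000

1.2418 mm/day


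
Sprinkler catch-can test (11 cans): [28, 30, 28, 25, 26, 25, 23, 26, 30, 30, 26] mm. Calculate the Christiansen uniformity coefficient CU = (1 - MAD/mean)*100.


mean = 27.000000 mm
MAD = 2.000000 mm
CU = (1 - 2.000000/27.000000)*100

92.5926 %


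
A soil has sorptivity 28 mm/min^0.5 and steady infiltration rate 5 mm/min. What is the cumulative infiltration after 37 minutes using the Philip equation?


F = S*sqrt(t) + A*t
F = 28*sqrt(37) + 5*37
F = 28*6.082763 + 185

355.3174 mm


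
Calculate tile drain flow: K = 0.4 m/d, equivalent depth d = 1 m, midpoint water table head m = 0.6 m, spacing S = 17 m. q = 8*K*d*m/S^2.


q = 8*K*d*m/S^2
q = 8*0.4*1*0.6/17^2
q = 1.9200 / 289

0.0066 m/d


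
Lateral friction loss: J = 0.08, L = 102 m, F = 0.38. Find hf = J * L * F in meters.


hf = J * L * F = 0.08 * 102 * 0.38 = 3.1008 m

3.1008 m


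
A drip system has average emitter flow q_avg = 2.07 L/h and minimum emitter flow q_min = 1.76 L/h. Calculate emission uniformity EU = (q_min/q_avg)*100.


EU = (q_min/q_avg)*100 = (1.76/2.07)*100 = 85.0242%

85.0242 %


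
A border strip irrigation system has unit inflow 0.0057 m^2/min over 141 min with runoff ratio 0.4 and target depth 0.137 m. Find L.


L = q*t/((1+r)*Z)
L = 0.0057*141/((1+0.4)*0.137)
L = 0.8037/0.1918

4.1903 m


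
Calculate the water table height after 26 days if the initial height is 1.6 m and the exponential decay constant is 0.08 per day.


m = m0 * exp(-k*t)
m = 1.6 * exp(-0.08 * 26)
m = 1.6 * exp(-2.0800)

0.1999 m


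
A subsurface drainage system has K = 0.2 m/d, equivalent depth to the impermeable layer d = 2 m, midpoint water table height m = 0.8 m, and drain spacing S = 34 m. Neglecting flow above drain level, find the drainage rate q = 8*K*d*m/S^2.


q = 8*K*d*m/S^2
q = 8*0.2*2*0.8/34^2
q = 2.5600 / 1156

0.0022 m/d


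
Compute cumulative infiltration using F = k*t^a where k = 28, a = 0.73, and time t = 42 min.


F = k * t^a = 28 * 42^0.73
F = 28 * 15.309887

428.6768 mm


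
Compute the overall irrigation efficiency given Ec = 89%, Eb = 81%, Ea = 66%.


Ec = 0.89, Eb = 0.81, Ea = 0.66
E = 0.89 * 0.81 * 0.66 * 100 = 47.5794%

47.5794 %


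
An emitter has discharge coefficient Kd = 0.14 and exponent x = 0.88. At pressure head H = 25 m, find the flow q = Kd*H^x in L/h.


q = Kd * H^x = 0.14 * 25^0.88 = 0.14 * 16.989759

2.3786 L/h


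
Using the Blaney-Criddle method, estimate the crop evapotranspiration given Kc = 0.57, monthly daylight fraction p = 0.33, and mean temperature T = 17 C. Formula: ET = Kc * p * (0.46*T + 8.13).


ET = Kc * p * (0.46*T + 8.13)
ET = 0.57 * 0.33 * (0.46*17 + 8.13)
ET = 0.57 * 0.33 * 15.9500

3.0002 mm/day


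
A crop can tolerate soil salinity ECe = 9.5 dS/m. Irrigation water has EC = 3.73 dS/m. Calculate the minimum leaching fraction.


LR = ECiw / (5*ECe - ECiw)
LR = 3.73 / (5*9.5 - 3.73)
LR = 3.73 / 43.7700

0.0852


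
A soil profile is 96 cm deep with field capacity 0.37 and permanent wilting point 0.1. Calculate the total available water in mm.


AWC = (FC - PWP) * d * 10
AWC = (0.37 - 0.1) * 96 * 10
AWC = 0.2700 * 96 * 10

259.2000 mm


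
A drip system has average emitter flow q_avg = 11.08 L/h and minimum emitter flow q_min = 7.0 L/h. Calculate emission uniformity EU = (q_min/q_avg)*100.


EU = (q_min/q_avg)*100 = (7.0/11.08)*100 = 63.1769%

63.1769 %


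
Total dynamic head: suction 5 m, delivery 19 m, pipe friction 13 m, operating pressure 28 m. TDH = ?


TDH = Hs + Hd + hf + Hp = 5 + 19 + 13 + 28 = 65

65 m


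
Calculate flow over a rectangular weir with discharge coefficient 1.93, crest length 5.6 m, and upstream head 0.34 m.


Q = C * L * H^(3/2) = 1.93 * 5.6 * 0.34^1.5 = 1.93 * 5.6 * 0.198252

2.1427 m^3/s


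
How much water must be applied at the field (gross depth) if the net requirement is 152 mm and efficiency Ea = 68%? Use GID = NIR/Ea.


Ea = 68% = 0.68
GID = NIR / Ea = 152 / 0.68 = 223.5294 mm

223.5294 mm


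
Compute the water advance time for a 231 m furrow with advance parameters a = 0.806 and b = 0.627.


t = (L/a)^(1/b)
t = (231/0.806)^(1/0.627)
t = 286.600496^(1/0.627)

8300.4564 min


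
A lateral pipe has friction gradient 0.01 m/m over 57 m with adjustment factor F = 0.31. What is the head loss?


hf = J * L * F = 0.01 * 57 * 0.31 = 0.1767 m

0.1767 m


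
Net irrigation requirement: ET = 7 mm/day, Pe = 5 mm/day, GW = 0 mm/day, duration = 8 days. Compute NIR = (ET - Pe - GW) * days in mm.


Daily deficit = ET - Pe - GW = 7 - 5 - 0 = 2 mm/day
NIR = 2 * 8 = 16 mm

16.0000 mm


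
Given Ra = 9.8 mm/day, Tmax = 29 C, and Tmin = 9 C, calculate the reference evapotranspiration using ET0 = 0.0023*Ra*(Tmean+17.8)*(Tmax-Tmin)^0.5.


Tmean = (Tmax + Tmin)/2 = (29 + 9)/2 = 19.0
ET0 = 0.0023 * 9.8 * (19.0 + 17.8) * sqrt(29 - 9)
ET0 = 0.0023 * 9.8 * 36.8 * 4.472136

3.7095 mm/day


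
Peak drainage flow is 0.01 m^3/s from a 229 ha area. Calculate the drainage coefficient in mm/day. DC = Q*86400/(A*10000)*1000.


DC = Q * 86400 / (A * 10000) * 1000
DC = 0.01 * 86400 / (229 * 10000) * 1000
DC = 864000.0000 / 2290000

0.3773 mm/day


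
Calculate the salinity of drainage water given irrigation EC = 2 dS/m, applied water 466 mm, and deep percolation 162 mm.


EC_dw = EC_iw * D_iw / D_dw
EC_dw = 2 * 466 / 162
EC_dw = 932 / 162

5.7531 dS/m


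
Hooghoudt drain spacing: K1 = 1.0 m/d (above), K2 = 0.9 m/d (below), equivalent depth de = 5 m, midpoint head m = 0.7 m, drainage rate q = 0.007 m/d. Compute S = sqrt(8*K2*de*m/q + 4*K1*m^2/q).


S^2 = 8*K2*de*m/q + 4*K1*m^2/q
S^2 = 8*0.9*5*0.7/0.007 + 4*1.0*0.7^2/0.007
S = sqrt(3880.0000)

62.2896 m


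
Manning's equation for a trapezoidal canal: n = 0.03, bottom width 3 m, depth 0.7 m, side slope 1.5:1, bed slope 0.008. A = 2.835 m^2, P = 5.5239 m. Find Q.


R = A/P = 2.835/5.5239 = 0.513224
Q = (1/0.03) * 2.835 * 0.513224^(2/3) * 0.008^0.5

5.4181 m^3/s


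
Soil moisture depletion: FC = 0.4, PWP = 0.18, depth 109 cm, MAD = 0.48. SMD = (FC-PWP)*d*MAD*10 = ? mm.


SMD = (FC - PWP) * d * MAD * 10
SMD = (0.4 - 0.18) * 109 * 0.48 * 10
SMD = 0.2200 * 109 * 0.48 * 10

115.1040 mm


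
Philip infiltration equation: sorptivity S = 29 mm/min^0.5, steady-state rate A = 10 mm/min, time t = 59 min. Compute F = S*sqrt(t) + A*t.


F = S*sqrt(t) + A*t
F = 29*sqrt(59) + 10*59
F = 29*7.681146 + 590

812.7532 mm


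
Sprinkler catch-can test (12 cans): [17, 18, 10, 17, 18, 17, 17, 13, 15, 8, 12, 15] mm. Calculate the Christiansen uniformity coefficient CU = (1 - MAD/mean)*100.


mean = 14.750000 mm
MAD = 2.666667 mm
CU = (1 - 2.666667/14.750000)*100

81.9209 %


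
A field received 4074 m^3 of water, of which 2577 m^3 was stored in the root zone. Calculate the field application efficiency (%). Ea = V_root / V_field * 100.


Ea = V_root / V_field * 100 = 2577 / 4074 * 100 = 63.2548%

63.2548 %


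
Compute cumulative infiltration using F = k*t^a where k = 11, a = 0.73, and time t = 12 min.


F = k * t^a = 11 * 12^0.73
F = 11 * 6.134827

67.4831 mm


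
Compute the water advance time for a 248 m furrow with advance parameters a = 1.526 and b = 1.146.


t = (L/a)^(1/b)
t = (248/1.526)^(1/1.146)
t = 162.516383^(1/1.146)

84.9630 min


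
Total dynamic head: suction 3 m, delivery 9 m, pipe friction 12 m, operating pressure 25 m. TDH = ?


TDH = Hs + Hd + hf + Hp = 3 + 9 + 12 + 25 = 49

49 m


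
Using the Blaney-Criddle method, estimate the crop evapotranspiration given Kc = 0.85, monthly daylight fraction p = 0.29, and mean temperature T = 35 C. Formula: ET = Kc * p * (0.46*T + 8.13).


ET = Kc * p * (0.46*T + 8.13)
ET = 0.85 * 0.29 * (0.46*35 + 8.13)
ET = 0.85 * 0.29 * 24.2300

5.9727 mm/day


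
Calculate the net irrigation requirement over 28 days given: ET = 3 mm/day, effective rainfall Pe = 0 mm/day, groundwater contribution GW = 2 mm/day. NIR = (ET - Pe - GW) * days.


Daily deficit = ET - Pe - GW = 3 - 0 - 2 = 1 mm/day
NIR = 1 * 28 = 28 mm

28.0000 mm


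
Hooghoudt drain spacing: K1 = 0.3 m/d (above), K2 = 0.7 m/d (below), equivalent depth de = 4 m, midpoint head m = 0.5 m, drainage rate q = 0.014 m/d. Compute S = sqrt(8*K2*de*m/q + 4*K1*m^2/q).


S^2 = 8*K2*de*m/q + 4*K1*m^2/q
S^2 = 8*0.7*4*0.5/0.014 + 4*0.3*0.5^2/0.014
S = sqrt(821.4286)

28.6606 m


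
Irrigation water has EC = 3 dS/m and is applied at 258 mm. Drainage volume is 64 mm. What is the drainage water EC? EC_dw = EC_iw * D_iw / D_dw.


EC_dw = EC_iw * D_iw / D_dw
EC_dw = 3 * 258 / 64
EC_dw = 774 / 64

12.0938 dS/m


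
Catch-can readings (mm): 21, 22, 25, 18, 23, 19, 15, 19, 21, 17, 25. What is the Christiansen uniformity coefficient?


mean = 20.454545 mm
MAD = 2.595041 mm
CU = (1 - 2.595041/20.454545)*100

87.3131 %


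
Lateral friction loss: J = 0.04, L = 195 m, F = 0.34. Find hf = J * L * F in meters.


hf = J * L * F = 0.04 * 195 * 0.34 = 2.6520 m

2.6520 m


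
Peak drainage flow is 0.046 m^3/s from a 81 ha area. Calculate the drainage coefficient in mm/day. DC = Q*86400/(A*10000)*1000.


DC = Q * 86400 / (A * 10000) * 1000
DC = 0.046 * 86400 / (81 * 10000) * 1000
DC = 3974400.0000 / 810000

4.9067 mm/day


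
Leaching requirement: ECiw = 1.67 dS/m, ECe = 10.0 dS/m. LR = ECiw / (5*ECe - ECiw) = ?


LR = ECiw / (5*ECe - ECiw)
LR = 1.67 / (5*10.0 - 1.67)
LR = 1.67 / 48.3300

0.0346


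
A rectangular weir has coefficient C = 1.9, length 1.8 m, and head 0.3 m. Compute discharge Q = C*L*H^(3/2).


Q = C * L * H^(3/2) = 1.9 * 1.8 * 0.3^1.5 = 1.9 * 1.8 * 0.164317

0.5620 m^3/s


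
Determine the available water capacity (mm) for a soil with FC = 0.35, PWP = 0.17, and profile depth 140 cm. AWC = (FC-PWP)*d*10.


AWC = (FC - PWP) * d * 10
AWC = (0.35 - 0.17) * 140 * 10
AWC = 0.1800 * 140 * 10

252.0000 mm


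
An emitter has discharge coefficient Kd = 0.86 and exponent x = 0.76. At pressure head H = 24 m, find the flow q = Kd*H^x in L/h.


q = Kd * H^x = 0.86 * 24^0.76 = 0.86 * 11.193362

9.6263 L/h


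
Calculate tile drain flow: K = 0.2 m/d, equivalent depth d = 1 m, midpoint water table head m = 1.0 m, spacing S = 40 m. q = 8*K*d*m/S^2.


q = 8*K*d*m/S^2
q = 8*0.2*1*1.0/40^2
q = 1.6000 / 1600

0.0010 m/d


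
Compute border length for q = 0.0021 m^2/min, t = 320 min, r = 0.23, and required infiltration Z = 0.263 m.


L = q*t/((1+r)*Z)
L = 0.0021*320/((1+0.23)*0.263)
L = 0.672/0.32349

2.0773 m


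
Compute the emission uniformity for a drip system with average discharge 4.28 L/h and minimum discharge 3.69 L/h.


EU = (q_min/q_avg)*100 = (3.69/4.28)*100 = 86.2150%

86.2150 %


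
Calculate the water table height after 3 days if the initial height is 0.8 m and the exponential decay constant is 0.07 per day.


m = m0 * exp(-k*t)
m = 0.8 * exp(-0.07 * 3)
m = 0.8 * exp(-0.2100)

0.6485 m


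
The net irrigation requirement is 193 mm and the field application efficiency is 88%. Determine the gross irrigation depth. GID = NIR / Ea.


Ea = 88% = 0.88
GID = NIR / Ea = 193 / 0.88 = 219.3182 mm

219.3182 mm


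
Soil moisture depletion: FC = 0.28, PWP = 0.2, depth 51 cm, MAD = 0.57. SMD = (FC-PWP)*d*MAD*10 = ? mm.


SMD = (FC - PWP) * d * MAD * 10
SMD = (0.28 - 0.2) * 51 * 0.57 * 10
SMD = 0.0800 * 51 * 0.57 * 10

23.2560 mm


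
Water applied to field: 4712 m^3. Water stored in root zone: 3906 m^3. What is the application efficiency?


Ea = V_root / V_field * 100 = 3906 / 4712 * 100 = 82.8947%

82.8947 %


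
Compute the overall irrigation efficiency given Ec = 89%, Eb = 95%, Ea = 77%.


Ec = 0.89, Eb = 0.95, Ea = 0.77
E = 0.89 * 0.95 * 0.77 * 100 = 65.1035%

65.1035 %


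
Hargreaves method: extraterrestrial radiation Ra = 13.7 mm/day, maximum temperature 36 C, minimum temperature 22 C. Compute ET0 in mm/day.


Tmean = (Tmax + Tmin)/2 = (36 + 22)/2 = 29.0
ET0 = 0.0023 * 13.7 * (29.0 + 17.8) * sqrt(36 - 22)
ET0 = 0.0023 * 13.7 * 46.8 * 3.741657

5.5177 mm/day


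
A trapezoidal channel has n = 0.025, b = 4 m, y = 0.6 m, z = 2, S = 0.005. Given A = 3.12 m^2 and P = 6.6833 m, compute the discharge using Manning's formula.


R = A/P = 3.12/6.6833 = 0.466835
Q = (1/0.025) * 3.12 * 0.466835^(2/3) * 0.005^0.5

5.3106 m^3/s


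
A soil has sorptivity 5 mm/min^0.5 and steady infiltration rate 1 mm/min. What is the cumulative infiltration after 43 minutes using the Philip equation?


F = S*sqrt(t) + A*t
F = 5*sqrt(43) + 1*43
F = 5*6.557439 + 43

75.7872 mm


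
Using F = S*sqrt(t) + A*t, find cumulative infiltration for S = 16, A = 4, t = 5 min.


F = S*sqrt(t) + A*t
F = 16*sqrt(5) + 4*5
F = 16*2.236068 + 20

55.7771 mm


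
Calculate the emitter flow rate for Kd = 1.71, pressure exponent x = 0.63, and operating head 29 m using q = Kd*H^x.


q = Kd * H^x = 1.71 * 29^0.63 = 1.71 * 8.342779

14.2662 L/h


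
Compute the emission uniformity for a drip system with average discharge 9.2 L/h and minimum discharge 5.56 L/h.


EU = (q_min/q_avg)*100 = (5.56/9.2)*100 = 60.4348%

60.4348 %


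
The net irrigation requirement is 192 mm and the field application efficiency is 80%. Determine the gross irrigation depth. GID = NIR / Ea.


Ea = 80% = 0.8
GID = NIR / Ea = 192 / 0.8 = 240.0000 mm

240.0000 mm


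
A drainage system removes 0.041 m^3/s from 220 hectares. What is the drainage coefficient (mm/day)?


DC = Q * 86400 / (A * 10000) * 1000
DC = 0.041 * 86400 / (220 * 10000) * 1000
DC = 3542400.0000 / 2200000

1.6102 mm/day


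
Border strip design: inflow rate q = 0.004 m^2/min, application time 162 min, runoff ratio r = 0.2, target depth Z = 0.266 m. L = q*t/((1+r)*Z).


L = q*t/((1+r)*Z)
L = 0.004*162/((1+0.2)*0.266)
L = 0.648/0.3192

2.0301 m


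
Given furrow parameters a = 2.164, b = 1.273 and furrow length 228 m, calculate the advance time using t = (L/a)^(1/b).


t = (L/a)^(1/b)
t = (228/2.164)^(1/1.273)
t = 105.360444^(1/1.273)

38.8067 min


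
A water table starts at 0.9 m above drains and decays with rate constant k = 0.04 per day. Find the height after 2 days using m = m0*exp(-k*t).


m = m0 * exp(-k*t)
m = 0.9 * exp(-0.04 * 2)
m = 0.9 * exp(-0.0800)

0.8308 m


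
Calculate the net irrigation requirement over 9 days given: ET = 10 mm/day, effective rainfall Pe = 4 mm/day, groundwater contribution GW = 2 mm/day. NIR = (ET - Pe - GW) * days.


Daily deficit = ET - Pe - GW = 10 - 4 - 2 = 4 mm/day
NIR = 4 * 9 = 36 mm

36.0000 mm


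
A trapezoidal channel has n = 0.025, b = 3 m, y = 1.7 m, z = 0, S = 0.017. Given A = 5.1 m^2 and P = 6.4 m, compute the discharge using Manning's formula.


R = A/P = 5.1/6.4 = 0.796875
Q = (1/0.025) * 5.1 * 0.796875^(2/3) * 0.017^0.5

22.8620 m^3/s


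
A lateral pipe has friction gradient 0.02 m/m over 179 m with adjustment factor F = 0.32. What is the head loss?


hf = J * L * F = 0.02 * 179 * 0.32 = 1.1456 m

1.1456 m


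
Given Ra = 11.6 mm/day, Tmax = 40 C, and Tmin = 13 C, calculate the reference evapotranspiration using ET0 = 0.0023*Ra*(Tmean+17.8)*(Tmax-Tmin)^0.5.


Tmean = (Tmax + Tmin)/2 = (40 + 13)/2 = 26.5
ET0 = 0.0023 * 11.6 * (26.5 + 17.8) * sqrt(40 - 13)
ET0 = 0.0023 * 11.6 * 44.3 * 5.196152

6.1415 mm/day


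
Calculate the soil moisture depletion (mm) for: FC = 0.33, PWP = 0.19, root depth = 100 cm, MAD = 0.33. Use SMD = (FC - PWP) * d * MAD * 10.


SMD = (FC - PWP) * d * MAD * 10
SMD = (0.33 - 0.19) * 100 * 0.33 * 10
SMD = 0.1400 * 100 * 0.33 * 10

46.2000 mm


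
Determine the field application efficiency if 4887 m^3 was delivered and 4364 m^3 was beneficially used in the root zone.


Ea = V_root / V_field * 100 = 4364 / 4887 * 100 = 89.2981%

89.2981 %


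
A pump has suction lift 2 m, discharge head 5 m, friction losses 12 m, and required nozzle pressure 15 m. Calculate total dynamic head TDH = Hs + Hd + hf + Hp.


TDH = Hs + Hd + hf + Hp = 2 + 5 + 12 + 15 = 34

34 m


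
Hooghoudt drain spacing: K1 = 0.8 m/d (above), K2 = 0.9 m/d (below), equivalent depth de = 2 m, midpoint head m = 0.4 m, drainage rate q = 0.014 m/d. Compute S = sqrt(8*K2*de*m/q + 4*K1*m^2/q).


S^2 = 8*K2*de*m/q + 4*K1*m^2/q
S^2 = 8*0.9*2*0.4/0.014 + 4*0.8*0.4^2/0.014
S = sqrt(448.0000)

21.1660 m


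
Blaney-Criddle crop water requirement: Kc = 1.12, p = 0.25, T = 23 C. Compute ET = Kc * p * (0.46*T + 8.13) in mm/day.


ET = Kc * p * (0.46*T + 8.13)
ET = 1.12 * 0.25 * (0.46*23 + 8.13)
ET = 1.12 * 0.25 * 18.7100

5.2388 mm/day


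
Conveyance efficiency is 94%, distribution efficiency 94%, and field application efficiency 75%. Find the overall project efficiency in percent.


Ec = 0.94, Eb = 0.94, Ea = 0.75
E = 0.94 * 0.94 * 0.75 * 100 = 66.2700%

66.2700 %


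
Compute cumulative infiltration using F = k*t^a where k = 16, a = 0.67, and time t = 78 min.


F = k * t^a = 16 * 78^0.67
F = 16 * 18.522661

296.3626 mm


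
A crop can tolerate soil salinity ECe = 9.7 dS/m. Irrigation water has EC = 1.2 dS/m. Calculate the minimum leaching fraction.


LR = ECiw / (5*ECe - ECiw)
LR = 1.2 / (5*9.7 - 1.2)
LR = 1.2 / 47.3000

0.0254


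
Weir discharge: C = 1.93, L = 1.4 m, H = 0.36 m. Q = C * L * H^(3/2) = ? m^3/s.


Q = C * L * H^(3/2) = 1.93 * 1.4 * 0.36^1.5 = 1.93 * 1.4 * 0.216000

0.5836 m^3/s


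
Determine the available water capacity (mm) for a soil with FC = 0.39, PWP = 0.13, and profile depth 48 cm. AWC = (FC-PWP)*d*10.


AWC = (FC - PWP) * d * 10
AWC = (0.39 - 0.13) * 48 * 10
AWC = 0.2600 * 48 * 10

124.8000 mm


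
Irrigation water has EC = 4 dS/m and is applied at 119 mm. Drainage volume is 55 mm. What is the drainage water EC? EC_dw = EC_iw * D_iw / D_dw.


EC_dw = EC_iw * D_iw / D_dw
EC_dw = 4 * 119 / 55
EC_dw = 476 / 55

8.6545 dS/m


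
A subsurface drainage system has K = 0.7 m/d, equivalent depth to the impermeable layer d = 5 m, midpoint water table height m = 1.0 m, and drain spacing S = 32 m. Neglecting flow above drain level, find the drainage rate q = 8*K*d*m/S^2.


q = 8*K*d*m/S^2
q = 8*0.7*5*1.0/32^2
q = 28.0000 / 1024

0.0273 m/d


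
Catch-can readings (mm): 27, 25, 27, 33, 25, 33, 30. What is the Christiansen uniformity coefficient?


mean = 28.571429 mm
MAD = 2.938776 mm
CU = (1 - 2.938776/28.571429)*100

89.7143 %


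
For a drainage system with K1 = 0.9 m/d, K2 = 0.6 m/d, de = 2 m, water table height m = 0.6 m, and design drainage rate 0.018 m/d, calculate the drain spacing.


S^2 = 8*K2*de*m/q + 4*K1*m^2/q
S^2 = 8*0.6*2*0.6/0.018 + 4*0.9*0.6^2/0.018
S = sqrt(392.0000)

19.7990 m


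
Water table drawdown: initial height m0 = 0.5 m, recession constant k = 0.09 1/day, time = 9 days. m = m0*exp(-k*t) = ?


m = m0 * exp(-k*t)
m = 0.5 * exp(-0.09 * 9)
m = 0.5 * exp(-0.8100)

0.2224 m


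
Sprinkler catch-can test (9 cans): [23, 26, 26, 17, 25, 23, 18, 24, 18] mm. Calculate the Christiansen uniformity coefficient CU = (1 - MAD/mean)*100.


mean = 22.222222 mm
MAD = 3.037037 mm
CU = (1 - 3.037037/22.222222)*100

86.3333 %


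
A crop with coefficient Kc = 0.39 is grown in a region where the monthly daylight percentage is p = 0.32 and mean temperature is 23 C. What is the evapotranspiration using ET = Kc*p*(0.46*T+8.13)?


ET = Kc * p * (0.46*T + 8.13)
ET = 0.39 * 0.32 * (0.46*23 + 8.13)
ET = 0.39 * 0.32 * 18.7100

2.3350 mm/day


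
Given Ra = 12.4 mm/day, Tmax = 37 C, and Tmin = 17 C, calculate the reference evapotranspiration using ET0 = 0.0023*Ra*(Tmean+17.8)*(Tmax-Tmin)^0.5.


Tmean = (Tmax + Tmin)/2 = (37 + 17)/2 = 27.0
ET0 = 0.0023 * 12.4 * (27.0 + 17.8) * sqrt(37 - 17)
ET0 = 0.0023 * 12.4 * 44.8 * 4.472136

5.7140 mm/day


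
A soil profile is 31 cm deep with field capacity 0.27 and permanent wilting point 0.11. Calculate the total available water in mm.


AWC = (FC - PWP) * d * 10
AWC = (0.27 - 0.11) * 31 * 10
AWC = 0.1600 * 31 * 10

49.6000 mm


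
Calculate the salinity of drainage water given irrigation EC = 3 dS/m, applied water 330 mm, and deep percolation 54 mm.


EC_dw = EC_iw * D_iw / D_dw
EC_dw = 3 * 330 / 54
EC_dw = 990 / 54

18.3333 dS/m


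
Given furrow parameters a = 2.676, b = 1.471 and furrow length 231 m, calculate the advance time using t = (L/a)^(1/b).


t = (L/a)^(1/b)
t = (231/2.676)^(1/1.471)
t = 86.322870^(1/1.471)

20.7108 min


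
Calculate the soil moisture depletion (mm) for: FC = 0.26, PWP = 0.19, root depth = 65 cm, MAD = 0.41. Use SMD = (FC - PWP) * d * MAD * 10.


SMD = (FC - PWP) * d * MAD * 10
SMD = (0.26 - 0.19) * 65 * 0.41 * 10
SMD = 0.0700 * 65 * 0.41 * 10

18.6550 mm


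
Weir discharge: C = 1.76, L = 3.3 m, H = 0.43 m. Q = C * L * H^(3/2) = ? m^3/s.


Q = C * L * H^(3/2) = 1.76 * 3.3 * 0.43^1.5 = 1.76 * 3.3 * 0.281970

1.6377 m^3/s


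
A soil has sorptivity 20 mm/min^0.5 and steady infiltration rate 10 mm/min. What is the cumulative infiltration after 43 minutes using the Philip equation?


F = S*sqrt(t) + A*t
F = 20*sqrt(43) + 10*43
F = 20*6.557439 + 430

561.1488 mm


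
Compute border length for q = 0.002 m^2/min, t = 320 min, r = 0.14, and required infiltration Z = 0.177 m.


L = q*t/((1+r)*Z)
L = 0.002*320/((1+0.14)*0.177)
L = 0.64/0.20178

3.1718 m


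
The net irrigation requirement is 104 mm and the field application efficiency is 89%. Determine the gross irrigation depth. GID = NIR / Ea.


Ea = 89% = 0.89
GID = NIR / Ea = 104 / 0.89 = 116.8539 mm

116.8539 mm


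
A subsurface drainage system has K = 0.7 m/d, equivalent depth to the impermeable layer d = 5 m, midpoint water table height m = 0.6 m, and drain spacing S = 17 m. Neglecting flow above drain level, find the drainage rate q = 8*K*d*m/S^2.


q = 8*K*d*m/S^2
q = 8*0.7*5*0.6/17^2
q = 16.8000 / 289

0.0581 m/d


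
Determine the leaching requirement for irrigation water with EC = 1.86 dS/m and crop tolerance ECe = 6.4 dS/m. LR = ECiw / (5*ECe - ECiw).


LR = ECiw / (5*ECe - ECiw)
LR = 1.86 / (5*6.4 - 1.86)
LR = 1.86 / 30.1400

0.0617


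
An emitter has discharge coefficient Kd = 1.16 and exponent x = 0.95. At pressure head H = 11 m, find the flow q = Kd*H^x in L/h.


q = Kd * H^x = 1.16 * 11^0.95 = 1.16 * 9.757152

11.3183 L/h


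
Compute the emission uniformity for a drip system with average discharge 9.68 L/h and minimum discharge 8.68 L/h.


EU = (q_min/q_avg)*100 = (8.68/9.68)*100 = 89.6694%

89.6694 %


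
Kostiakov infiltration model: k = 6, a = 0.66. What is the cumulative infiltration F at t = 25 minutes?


F = k * t^a = 6 * 25^0.66
F = 6 * 8.368361

50.2102 mm


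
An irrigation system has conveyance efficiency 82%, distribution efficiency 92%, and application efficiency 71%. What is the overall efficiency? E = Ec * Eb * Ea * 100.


Ec = 0.82, Eb = 0.92, Ea = 0.71
E = 0.82 * 0.92 * 0.71 * 100 = 53.5624%

53.5624 %


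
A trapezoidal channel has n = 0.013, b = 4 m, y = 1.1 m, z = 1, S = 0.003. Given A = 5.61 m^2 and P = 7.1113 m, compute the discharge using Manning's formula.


R = A/P = 5.61/7.1113 = 0.788885
Q = (1/0.013) * 5.61 * 0.788885^(2/3) * 0.003^0.5

20.1801 m^3/s


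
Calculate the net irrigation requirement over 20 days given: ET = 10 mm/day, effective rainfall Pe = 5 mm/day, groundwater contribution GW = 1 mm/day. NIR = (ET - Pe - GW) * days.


Daily deficit = ET - Pe - GW = 10 - 5 - 1 = 4 mm/day
NIR = 4 * 20 = 80 mm

80.0000 mm


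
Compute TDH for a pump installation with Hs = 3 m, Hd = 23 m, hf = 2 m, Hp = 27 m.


TDH = Hs + Hd + hf + Hp = 3 + 23 + 2 + 27 = 55

55 m


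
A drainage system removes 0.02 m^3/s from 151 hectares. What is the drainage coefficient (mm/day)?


DC = Q * 86400 / (A * 10000) * 1000
DC = 0.02 * 86400 / (151 * 10000) * 1000
DC = 1728000.0000 / 1510000

1.1444 mm/day


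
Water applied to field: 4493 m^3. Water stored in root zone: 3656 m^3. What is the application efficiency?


Ea = V_root / V_field * 100 = 3656 / 4493 * 100 = 81.3710%

81.3710 %


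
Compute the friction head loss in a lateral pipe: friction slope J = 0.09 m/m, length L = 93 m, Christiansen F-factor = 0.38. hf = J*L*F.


hf = J * L * F = 0.09 * 93 * 0.38 = 3.1806 m

3.1806 m


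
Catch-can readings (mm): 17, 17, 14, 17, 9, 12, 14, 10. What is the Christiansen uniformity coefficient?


mean = 13.750000 mm
MAD = 2.562500 mm
CU = (1 - 2.562500/13.750000)*100

81.3636 %


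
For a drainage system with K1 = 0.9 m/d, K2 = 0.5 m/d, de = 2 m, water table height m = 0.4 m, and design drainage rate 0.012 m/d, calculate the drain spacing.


S^2 = 8*K2*de*m/q + 4*K1*m^2/q
S^2 = 8*0.5*2*0.4/0.012 + 4*0.9*0.4^2/0.012
S = sqrt(314.6667)

17.7388 m


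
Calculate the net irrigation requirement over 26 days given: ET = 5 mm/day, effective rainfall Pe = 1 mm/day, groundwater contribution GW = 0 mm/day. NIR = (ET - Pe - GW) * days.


Daily deficit = ET - Pe - GW = 5 - 1 - 0 = 4 mm/day
NIR = 4 * 26 = 104 mm

104.0000 mm


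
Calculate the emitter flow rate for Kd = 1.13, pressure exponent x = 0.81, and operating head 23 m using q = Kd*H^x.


q = Kd * H^x = 1.13 * 23^0.81 = 1.13 * 12.676505

14.3245 L/h


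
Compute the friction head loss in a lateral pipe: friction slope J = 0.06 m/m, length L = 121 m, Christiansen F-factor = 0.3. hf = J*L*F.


hf = J * L * F = 0.06 * 121 * 0.3 = 2.1780 m

2.1780 m


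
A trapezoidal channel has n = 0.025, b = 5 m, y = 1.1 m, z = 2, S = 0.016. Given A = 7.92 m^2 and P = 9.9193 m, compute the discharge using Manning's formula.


R = A/P = 7.92/9.9193 = 0.798443
Q = (1/0.025) * 7.92 * 0.798443^(2/3) * 0.016^0.5

34.4885 m^3/s


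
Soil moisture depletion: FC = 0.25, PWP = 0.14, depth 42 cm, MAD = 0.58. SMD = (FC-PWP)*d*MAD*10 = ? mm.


SMD = (FC - PWP) * d * MAD * 10
SMD = (0.25 - 0.14) * 42 * 0.58 * 10
SMD = 0.1100 * 42 * 0.58 * 10

26.7960 mm


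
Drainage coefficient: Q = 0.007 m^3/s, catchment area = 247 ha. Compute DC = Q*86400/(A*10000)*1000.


DC = Q * 86400 / (A * 10000) * 1000
DC = 0.007 * 86400 / (247 * 10000) * 1000
DC = 604800.0000 / 2470000

0.2449 mm/day


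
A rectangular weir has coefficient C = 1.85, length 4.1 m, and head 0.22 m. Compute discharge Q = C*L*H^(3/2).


Q = C * L * H^(3/2) = 1.85 * 4.1 * 0.22^1.5 = 1.85 * 4.1 * 0.103189

0.7827 m^3/s


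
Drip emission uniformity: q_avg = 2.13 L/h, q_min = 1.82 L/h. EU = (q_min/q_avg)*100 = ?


EU = (q_min/q_avg)*100 = (1.82/2.13)*100 = 85.4460%

85.4460 %


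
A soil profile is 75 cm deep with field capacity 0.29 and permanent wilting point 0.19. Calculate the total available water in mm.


AWC = (FC - PWP) * d * 10
AWC = (0.29 - 0.19) * 75 * 10
AWC = 0.1000 * 75 * 10

75.0000 mm


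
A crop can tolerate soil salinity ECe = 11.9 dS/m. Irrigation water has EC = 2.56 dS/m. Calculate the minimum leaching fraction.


LR = ECiw / (5*ECe - ECiw)
LR = 2.56 / (5*11.9 - 2.56)
LR = 2.56 / 56.9400

0.0450


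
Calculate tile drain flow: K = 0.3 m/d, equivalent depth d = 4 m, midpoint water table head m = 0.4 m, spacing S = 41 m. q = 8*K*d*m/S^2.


q = 8*K*d*m/S^2
q = 8*0.3*4*0.4/41^2
q = 3.8400 / 1681

0.0023 m/d


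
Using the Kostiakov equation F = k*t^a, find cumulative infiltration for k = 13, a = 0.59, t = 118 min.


F = k * t^a = 13 * 118^0.59
F = 13 * 16.688234

216.9470 mm


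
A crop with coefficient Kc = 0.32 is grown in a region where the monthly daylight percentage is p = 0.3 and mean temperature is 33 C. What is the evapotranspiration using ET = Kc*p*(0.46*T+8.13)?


ET = Kc * p * (0.46*T + 8.13)
ET = 0.32 * 0.3 * (0.46*33 + 8.13)
ET = 0.32 * 0.3 * 23.3100

2.2378 mm/day


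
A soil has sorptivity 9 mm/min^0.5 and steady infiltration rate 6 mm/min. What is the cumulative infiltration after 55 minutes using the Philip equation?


F = S*sqrt(t) + A*t
F = 9*sqrt(55) + 6*55
F = 9*7.416198 + 330

396.7458 mm


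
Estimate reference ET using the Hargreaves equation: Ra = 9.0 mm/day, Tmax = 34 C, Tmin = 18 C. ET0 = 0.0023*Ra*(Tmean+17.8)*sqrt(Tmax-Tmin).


Tmean = (Tmax + Tmin)/2 = (34 + 18)/2 = 26.0
ET0 = 0.0023 * 9.0 * (26.0 + 17.8) * sqrt(34 - 18)
ET0 = 0.0023 * 9.0 * 43.8 * 4.000000

3.6266 mm/day


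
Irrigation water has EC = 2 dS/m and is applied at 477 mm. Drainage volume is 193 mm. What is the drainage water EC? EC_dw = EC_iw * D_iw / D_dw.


EC_dw = EC_iw * D_iw / D_dw
EC_dw = 2 * 477 / 193
EC_dw = 954 / 193

4.9430 dS/m


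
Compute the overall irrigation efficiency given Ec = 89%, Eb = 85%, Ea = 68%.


Ec = 0.89, Eb = 0.85, Ea = 0.68
E = 0.89 * 0.85 * 0.68 * 100 = 51.4420%

51.4420 %


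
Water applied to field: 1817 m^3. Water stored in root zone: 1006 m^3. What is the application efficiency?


Ea = V_root / V_field * 100 = 1006 / 1817 * 100 = 55.3660%

55.3660 %


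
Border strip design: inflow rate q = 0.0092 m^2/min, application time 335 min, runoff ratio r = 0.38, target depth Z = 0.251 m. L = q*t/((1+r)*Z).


L = q*t/((1+r)*Z)
L = 0.0092*335/((1+0.38)*0.251)
L = 3.082/0.34638

8.8977 m


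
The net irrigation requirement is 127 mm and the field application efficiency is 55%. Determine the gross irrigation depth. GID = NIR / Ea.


Ea = 55% = 0.55
GID = NIR / Ea = 127 / 0.55 = 230.9091 mm

230.9091 mm


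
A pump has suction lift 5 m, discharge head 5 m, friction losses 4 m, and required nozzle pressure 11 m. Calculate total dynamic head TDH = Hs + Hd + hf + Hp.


TDH = Hs + Hd + hf + Hp = 5 + 5 + 4 + 11 = 25

25 m


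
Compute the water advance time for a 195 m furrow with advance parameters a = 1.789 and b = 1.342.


t = (L/a)^(1/b)
t = (195/1.789)^(1/1.342)
t = 108.999441^(1/1.342)

32.9761 min


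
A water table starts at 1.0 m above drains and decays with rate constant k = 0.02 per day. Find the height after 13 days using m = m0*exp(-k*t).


m = m0 * exp(-k*t)
m = 1.0 * exp(-0.02 * 13)
m = 1.0 * exp(-0.2600)

0.7711 m


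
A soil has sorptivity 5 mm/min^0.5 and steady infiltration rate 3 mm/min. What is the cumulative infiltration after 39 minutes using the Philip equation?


F = S*sqrt(t) + A*t
F = 5*sqrt(39) + 3*39
F = 5*6.244998 + 117

148.2250 mm


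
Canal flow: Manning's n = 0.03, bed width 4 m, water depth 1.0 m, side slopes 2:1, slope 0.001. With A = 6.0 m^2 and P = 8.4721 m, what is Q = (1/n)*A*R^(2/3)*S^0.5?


R = A/P = 6.0/8.4721 = 0.708207
Q = (1/0.03) * 6.0 * 0.708207^(2/3) * 0.001^0.5

5.0250 m^3/s


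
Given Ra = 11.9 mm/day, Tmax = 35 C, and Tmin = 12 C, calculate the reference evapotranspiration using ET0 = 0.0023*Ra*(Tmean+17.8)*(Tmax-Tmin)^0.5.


Tmean = (Tmax + Tmin)/2 = (35 + 12)/2 = 23.5
ET0 = 0.0023 * 11.9 * (23.5 + 17.8) * sqrt(35 - 12)
ET0 = 0.0023 * 11.9 * 41.3 * 4.795832

5.4211 mm/day


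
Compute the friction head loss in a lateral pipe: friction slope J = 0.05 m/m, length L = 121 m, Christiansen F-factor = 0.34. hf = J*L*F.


hf = J * L * F = 0.05 * 121 * 0.34 = 2.0570 m

2.0570 m


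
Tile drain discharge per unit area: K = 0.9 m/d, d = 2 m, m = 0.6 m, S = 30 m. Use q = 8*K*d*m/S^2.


q = 8*K*d*m/S^2
q = 8*0.9*2*0.6/30^2
q = 8.6400 / 900

0.0096 m/d


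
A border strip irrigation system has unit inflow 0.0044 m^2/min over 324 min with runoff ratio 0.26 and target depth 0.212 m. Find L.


L = q*t/((1+r)*Z)
L = 0.0044*324/((1+0.26)*0.212)
L = 1.4256/0.26712

5.3369 m


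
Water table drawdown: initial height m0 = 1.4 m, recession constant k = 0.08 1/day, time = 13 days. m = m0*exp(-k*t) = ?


m = m0 * exp(-k*t)
m = 1.4 * exp(-0.08 * 13)
m = 1.4 * exp(-1.0400)

0.4948 m


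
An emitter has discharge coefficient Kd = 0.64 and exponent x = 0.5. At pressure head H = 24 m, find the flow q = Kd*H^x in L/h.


q = Kd * H^x = 0.64 * 24^0.5 = 0.64 * 4.898979

3.1353 L/h


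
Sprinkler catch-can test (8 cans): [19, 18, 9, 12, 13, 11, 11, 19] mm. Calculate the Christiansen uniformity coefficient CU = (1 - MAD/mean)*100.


mean = 14.000000 mm
MAD = 3.500000 mm
CU = (1 - 3.500000/14.000000)*100

75.0000 %


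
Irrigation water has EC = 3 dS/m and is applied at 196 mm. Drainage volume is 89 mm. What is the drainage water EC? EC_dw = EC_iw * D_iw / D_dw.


EC_dw = EC_iw * D_iw / D_dw
EC_dw = 3 * 196 / 89
EC_dw = 588 / 89

6.6067 dS/m


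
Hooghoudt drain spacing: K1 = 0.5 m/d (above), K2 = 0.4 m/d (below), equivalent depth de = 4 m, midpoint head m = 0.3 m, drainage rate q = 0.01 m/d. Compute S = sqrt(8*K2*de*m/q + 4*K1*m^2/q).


S^2 = 8*K2*de*m/q + 4*K1*m^2/q
S^2 = 8*0.4*4*0.3/0.01 + 4*0.5*0.3^2/0.01
S = sqrt(402.0000)

20.0499 m


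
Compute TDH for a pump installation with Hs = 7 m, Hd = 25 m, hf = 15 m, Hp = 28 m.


TDH = Hs + Hd + hf + Hp = 7 + 25 + 15 + 28 = 75

75 m


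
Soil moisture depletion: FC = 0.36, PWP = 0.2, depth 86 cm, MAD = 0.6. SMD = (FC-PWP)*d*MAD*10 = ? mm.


SMD = (FC - PWP) * d * MAD * 10
SMD = (0.36 - 0.2) * 86 * 0.6 * 10
SMD = 0.1600 * 86 * 0.6 * 10

82.5600 mm


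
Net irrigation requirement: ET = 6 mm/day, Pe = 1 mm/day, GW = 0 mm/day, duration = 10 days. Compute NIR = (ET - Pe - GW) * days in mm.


Daily deficit = ET - Pe - GW = 6 - 1 - 0 = 5 mm/day
NIR = 5 * 10 = 50 mm

50.0000 mm


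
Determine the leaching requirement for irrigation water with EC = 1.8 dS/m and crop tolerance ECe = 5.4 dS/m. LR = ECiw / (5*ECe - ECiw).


LR = ECiw / (5*ECe - ECiw)
LR = 1.8 / (5*5.4 - 1.8)
LR = 1.8 / 25.2000

0.0714


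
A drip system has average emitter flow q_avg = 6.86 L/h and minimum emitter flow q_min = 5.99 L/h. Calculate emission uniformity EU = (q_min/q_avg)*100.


EU = (q_min/q_avg)*100 = (5.99/6.86)*100 = 87.3178%

87.3178 %


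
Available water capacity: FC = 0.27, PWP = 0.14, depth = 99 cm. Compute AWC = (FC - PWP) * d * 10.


AWC = (FC - PWP) * d * 10
AWC = (0.27 - 0.14) * 99 * 10
AWC = 0.1300 * 99 * 10

128.7000 mm


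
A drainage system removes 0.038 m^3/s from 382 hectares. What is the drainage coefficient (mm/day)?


DC = Q * 86400 / (A * 10000) * 1000
DC = 0.038 * 86400 / (382 * 10000) * 1000
DC = 3283200.0000 / 3820000

0.8595 mm/day


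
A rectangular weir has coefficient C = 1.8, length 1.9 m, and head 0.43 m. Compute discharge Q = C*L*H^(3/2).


Q = C * L * H^(3/2) = 1.8 * 1.9 * 0.43^1.5 = 1.8 * 1.9 * 0.281970

0.9643 m^3/s


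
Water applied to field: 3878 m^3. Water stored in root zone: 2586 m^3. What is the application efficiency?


Ea = V_root / V_field * 100 = 2586 / 3878 * 100 = 66.6839%

66.6839 %


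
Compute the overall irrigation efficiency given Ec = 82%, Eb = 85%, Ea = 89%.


Ec = 0.82, Eb = 0.85, Ea = 0.89
E = 0.82 * 0.85 * 0.89 * 100 = 62.0330%

62.0330 %


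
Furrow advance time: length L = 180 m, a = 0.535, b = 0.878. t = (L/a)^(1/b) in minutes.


t = (L/a)^(1/b)
t = (180/0.535)^(1/0.878)
t = 336.448598^(1/0.878)

755.1610 min


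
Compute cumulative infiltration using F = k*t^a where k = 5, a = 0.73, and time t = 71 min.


F = k * t^a = 5 * 71^0.73
F = 5 * 22.460457

112.3023 mm


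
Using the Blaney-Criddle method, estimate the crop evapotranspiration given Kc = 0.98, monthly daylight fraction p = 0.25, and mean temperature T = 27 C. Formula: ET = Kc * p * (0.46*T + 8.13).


ET = Kc * p * (0.46*T + 8.13)
ET = 0.98 * 0.25 * (0.46*27 + 8.13)
ET = 0.98 * 0.25 * 20.5500

5.0347 mm/day


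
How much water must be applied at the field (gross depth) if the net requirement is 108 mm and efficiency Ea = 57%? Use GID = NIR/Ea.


Ea = 57% = 0.57
GID = NIR / Ea = 108 / 0.57 = 189.4737 mm

189.4737 mm


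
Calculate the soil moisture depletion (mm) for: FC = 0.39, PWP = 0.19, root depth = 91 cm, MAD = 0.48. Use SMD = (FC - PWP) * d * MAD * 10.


SMD = (FC - PWP) * d * MAD * 10
SMD = (0.39 - 0.19) * 91 * 0.48 * 10
SMD = 0.2000 * 91 * 0.48 * 10

87.3600 mm


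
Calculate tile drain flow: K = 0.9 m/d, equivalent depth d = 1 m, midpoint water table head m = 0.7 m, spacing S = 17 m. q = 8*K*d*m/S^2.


q = 8*K*d*m/S^2
q = 8*0.9*1*0.7/17^2
q = 5.0400 / 289

0.0174 m/d


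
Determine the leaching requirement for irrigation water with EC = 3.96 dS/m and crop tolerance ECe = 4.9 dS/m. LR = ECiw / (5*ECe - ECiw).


LR = ECiw / (5*ECe - ECiw)
LR = 3.96 / (5*4.9 - 3.96)
LR = 3.96 / 20.5400

0.1928


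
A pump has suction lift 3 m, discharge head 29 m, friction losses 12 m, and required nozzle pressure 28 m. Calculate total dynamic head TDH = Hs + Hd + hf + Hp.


TDH = Hs + Hd + hf + Hp = 3 + 29 + 12 + 28 = 72

72 m


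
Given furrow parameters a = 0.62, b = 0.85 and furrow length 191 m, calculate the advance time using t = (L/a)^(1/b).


t = (L/a)^(1/b)
t = (191/0.62)^(1/0.85)
t = 308.064516^(1/0.85)

846.8641 min


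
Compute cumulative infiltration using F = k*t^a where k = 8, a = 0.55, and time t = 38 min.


F = k * t^a = 8 * 38^0.55
F = 8 * 7.394026

59.1522 mm


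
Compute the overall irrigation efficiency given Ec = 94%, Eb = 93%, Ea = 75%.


Ec = 0.94, Eb = 0.93, Ea = 0.75
E = 0.94 * 0.93 * 0.75 * 100 = 65.5650%

65.5650 %


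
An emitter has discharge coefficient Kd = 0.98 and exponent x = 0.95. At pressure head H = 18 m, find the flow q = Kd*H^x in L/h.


q = Kd * H^x = 0.98 * 18^0.95 = 0.98 * 15.577899

15.2663 L/h
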